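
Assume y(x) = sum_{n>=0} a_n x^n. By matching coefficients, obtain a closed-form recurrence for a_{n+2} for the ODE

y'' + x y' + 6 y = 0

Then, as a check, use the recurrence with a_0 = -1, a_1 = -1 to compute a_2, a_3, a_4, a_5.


Substitute y = sum_n a_n x^n.
y''(x) has coefficient (n+2)(n+1) a_{n+2} at x^n;
x y'(x) has coefficient n a_n at x^n (shift);
6 y(x) has coefficient 6 a_n at x^n.
Matching x^n: (n+2)(n+1) a_{n+2} + (n + 6) a_n = 0.
Thus a_{n+2} = (-n - 6) / ((n+1)(n+2)) * a_n.

Check with a_0 = -1, a_1 = -1 (apply the recurrence for n = 0, 1, 2, 3): a_0 = -1, a_1 = -1, a_2 = 3, a_3 = 7/6, a_4 = -2, a_5 = -21/40.

a_(n+2) = (-n - 6) / ((n+1)(n+2)) * a_n; check: a_0 = -1, a_1 = -1, a_2 = 3, a_3 = 7/6, a_4 = -2, a_5 = -21/40


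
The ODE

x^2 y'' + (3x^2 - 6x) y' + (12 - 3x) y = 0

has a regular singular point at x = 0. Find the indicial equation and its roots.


Divide by x^2 to reach normal form y'' + P_1(x) y' + P_2(x) y = 0 with P_1(x) = 3 - 6/x and P_2(x) = -3/x + 12/x^2.
x = 0 is a singular point because the y'-coefficient 3 - 6/x has a pole at x = 0 and the y-coefficient -3/x + 12/x^2 has a pole at x = 0.
It is a regular singular point because x P_1(x) = p(x) = 3x - 6 and x^2 P_2(x) = q(x) = 12 - 3x are polynomials, hence analytic at x = 0.
p(0) = -6,  q(0) = 12.
Indicial equation: r(r-1) + p(0) r + q(0) = 0, i.e. r^2 + (p(0) - 1) r + q(0) = 0, i.e. r^2 - 7 r + 12 = 0.
Discriminant: (-7)^2 - 4(12) = 1, so r = (7 ± 1)/2.
Solving: r_1 = 4, r_2 = 3.

indicial: r^2 - 7 r + 12 = 0; roots r_1 = 4, r_2 = 3


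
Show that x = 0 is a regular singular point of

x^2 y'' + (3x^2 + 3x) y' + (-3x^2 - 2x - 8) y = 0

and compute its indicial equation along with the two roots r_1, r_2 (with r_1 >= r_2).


Divide by x^2 to reach normal form y'' + P_1(x) y' + P_2(x) y = 0 with P_1(x) = 3 + 3/x and P_2(x) = -3 - 2/x - 8/x^2.
x = 0 is a singular point because the y'-coefficient 3 + 3/x has a pole at x = 0 and the y-coefficient -3 - 2/x - 8/x^2 has a pole at x = 0.
It is a regular singular point because x P_1(x) = p(x) = 3x + 3 and x^2 P_2(x) = q(x) = -3x^2 - 2x - 8 are polynomials, hence analytic at x = 0.
p(0) = 3,  q(0) = -8.
Indicial equation: r(r-1) + p(0) r + q(0) = 0, i.e. r^2 + (p(0) - 1) r + q(0) = 0, i.e. r^2 + 2 r - 8 = 0.
Discriminant: (2)^2 - 4(-8) = 36, so r = (-2 ± 6)/2.
Solving: r_1 = 2, r_2 = -4.

indicial: r^2 + 2 r - 8 = 0; roots r_1 = 2, r_2 = -4


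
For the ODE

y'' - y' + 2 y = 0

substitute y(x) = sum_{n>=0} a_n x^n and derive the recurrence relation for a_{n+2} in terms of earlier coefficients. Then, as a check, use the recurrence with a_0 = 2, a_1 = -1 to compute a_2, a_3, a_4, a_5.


Substitute y = sum_n a_n x^n.
y''(x) has coefficient (n+2)(n+1) a_{n+2} at x^n;
-y'(x) has coefficient -(n+1) a_{n+1} at x^n;
2 y(x) has coefficient 2 a_n at x^n.
Matching x^n: (n+2)(n+1) a_{n+2} - (n+1) a_{n+1} + 2 a_n = 0.
Thus a_{n+2} = [(n+1) a_{n+1} - 2 a_n] / ((n+1)(n+2)).

Check with a_0 = 2, a_1 = -1 (apply the recurrence for n = 0, 1, 2, 3): a_0 = 2, a_1 = -1, a_2 = -5/2, a_3 = -1/2, a_4 = 7/24, a_5 = 13/120.

a_(n+2) = [(n+1) a_(n+1) - 2 a_n] / ((n+1)(n+2)); check: a_0 = 2, a_1 = -1, a_2 = -5/2, a_3 = -1/2, a_4 = 7/24, a_5 = 13/120


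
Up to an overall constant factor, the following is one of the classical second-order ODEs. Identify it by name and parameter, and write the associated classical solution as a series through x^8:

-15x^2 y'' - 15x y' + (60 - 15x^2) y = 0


All three coefficients share the factor -15; dividing through by -15 gives  x^2 y'' + x y' + (x^2 - 4) y = 0.
This matches the Bessel equation x^2 y'' + x y' + (x^2 - nu^2) y = 0 with nu^2 = 4, so nu = 2; the solution bounded at x = 0 is J_2(x).
Frobenius at x = 0: indicial roots ±nu; for r = nu the recurrence k(k + 2nu) c_k = -c_{k-2} gives the standard series J_nu(x) = sum_{k>=0} (-1)^k / (k! (k+nu)!) (x/2)^(2k+nu). Evaluate the first 4 terms:
  k = 0: (-1)^0 / (0! * 2! * 2^2) x^2 = 1/(1*2*4) x^2 = (1/8) x^2
  k = 1: (-1)^1 / (1! * 3! * 2^4) x^4 = -1/(1*6*16) x^4 = (-1/96) x^4
  k = 2: (-1)^2 / (2! * 4! * 2^6) x^6 = 1/(2*24*64) x^6 = (1/3072) x^6
  k = 3: (-1)^3 / (3! * 5! * 2^8) x^8 = -1/(6*120*256) x^8 = (-1/184320) x^8
Hence J_2(x) = -x^8/184320 + x^6/3072 - x^4/96 + x^2/8 + ....

J_2(x); series = -x^8/184320 + x^6/3072 - x^4/96 + x^2/8


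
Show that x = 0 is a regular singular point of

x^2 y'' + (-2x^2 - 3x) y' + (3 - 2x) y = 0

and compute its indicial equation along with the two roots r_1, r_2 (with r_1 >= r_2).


Divide by x^2 to reach normal form y'' + P_1(x) y' + P_2(x) y = 0 with P_1(x) = -2 - 3/x and P_2(x) = -2/x + 3/x^2.
x = 0 is a singular point because the y'-coefficient -2 - 3/x has a pole at x = 0 and the y-coefficient -2/x + 3/x^2 has a pole at x = 0.
It is a regular singular point because x P_1(x) = p(x) = -2x - 3 and x^2 P_2(x) = q(x) = 3 - 2x are polynomials, hence analytic at x = 0.
p(0) = -3,  q(0) = 3.
Indicial equation: r(r-1) + p(0) r + q(0) = 0, i.e. r^2 + (p(0) - 1) r + q(0) = 0, i.e. r^2 - 4 r + 3 = 0.
Discriminant: (-4)^2 - 4(3) = 4, so r = (4 ± 2)/2.
Solving: r_1 = 3, r_2 = 1.

indicial: r^2 - 4 r + 3 = 0; roots r_1 = 3, r_2 = 1


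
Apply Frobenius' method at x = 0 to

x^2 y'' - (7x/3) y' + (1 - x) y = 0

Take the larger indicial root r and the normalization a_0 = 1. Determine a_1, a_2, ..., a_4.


Write in Frobenius form y'' + (p(x)/x) y' + (q(x)/x^2) y = 0:
  p(x) = -7/3,  q(x) = 1 - x.
Indicial equation: r(r-1) + (-7/3) r + (1) = 0 -> roots r_1 = 3, r_2 = 1/3.
Take r = r_1 = 3. Let y(x) = x^r sum_{n>=0} a_n x^n with a_0 = 1.
Substitute y = x^r sum a_n x^n and match x^{r+n}. The recurrence is
  D(n) a_n - 1 a_{n-1} = 0,  where D(n) = (r+n)(r+n-1) + (-7/3)(r+n) + (1).
  a_n = 1 / D(n) * a_{n-1}.
Since the indicial polynomial factors as (r - r_1)(r - r_2), D(n) = (r_1 + n - r_1)(r_1 + n - r_2) = n(n + 8/3).
Evaluating step by step (a_0 = 1):
  n = 1: D(1) = 1(1 + 8/3) = 11/3; numerator = 1(1) = 1; a_1 = (1)/(11/3) = 3/11
  n = 2: D(2) = 2(2 + 8/3) = 28/3; numerator = 1(3/11) = 3/11; a_2 = (3/11)/(28/3) = 9/308
  n = 3: D(3) = 3(3 + 8/3) = 17; numerator = 1(9/308) = 9/308; a_3 = (9/308)/(17) = 9/5236
  n = 4: D(4) = 4(4 + 8/3) = 80/3; numerator = 1(9/5236) = 9/5236; a_4 = (9/5236)/(80/3) = 27/418880

r = 3; a_0 = 1; a_1 = 3/11; a_2 = 9/308; a_3 = 9/5236; a_4 = 27/418880


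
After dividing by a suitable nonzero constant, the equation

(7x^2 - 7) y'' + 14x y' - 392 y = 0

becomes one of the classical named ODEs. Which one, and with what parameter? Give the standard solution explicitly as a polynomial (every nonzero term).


All three coefficients share the factor -7; dividing through by -7 gives  (1 - x^2) y'' - 2x y' + 56 y = 0.
This matches the Legendre equation (1 - x^2) y'' - 2x y' + n(n+1) y = 0 (note the -2x y' term) with n(n+1) = 56, so n = 7; the polynomial solution is P_7(x).
With y = sum_k a_k x^k, matching x^k gives (k+2)(k+1) a_{k+2} = [k(k+1) - n(n+1)] a_k = (k - 7)(k + 8) a_k. The right side vanishes at k = 7, so the series with the parity of 7 terminates at degree 7.
Standard normalization (P_n(1) = 1): leading coefficient (2n)!/(2^n (n!)^2) = 87178291200/(128*25401600) = 429/16, so a_7 = 429/16. Work downward with a_k = (k+1)(k+2) a_{k+2} / ((k - 7)(k + 8)):
  a_5 = (6)(7)(429/16) / ((5 - 7)(5 + 8)) = (9009/8)/(-26) = -693/16
  a_3 = (4)(5)(-693/16) / ((3 - 7)(3 + 8)) = (-3465/4)/(-44) = 315/16
  a_1 = (2)(3)(315/16) / ((1 - 7)(1 + 8)) = (945/8)/(-54) = -35/16
Hence P_7(x) = 429 x^7/16 - 693 x^5/16 + 315 x^3/16 - 35 x/16.

P_7(x); series = 429 x^7/16 - 693 x^5/16 + 315 x^3/16 - 35 x/16


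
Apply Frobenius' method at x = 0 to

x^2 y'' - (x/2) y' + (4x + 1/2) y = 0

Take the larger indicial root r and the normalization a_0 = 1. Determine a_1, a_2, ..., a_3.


Write in Frobenius form y'' + (p(x)/x) y' + (q(x)/x^2) y = 0:
  p(x) = -1/2,  q(x) = 4x + 1/2.
Indicial equation: r(r-1) + (-1/2) r + (1/2) = 0 -> roots r_1 = 1, r_2 = 1/2.
Take r = r_1 = 1. Let y(x) = x^r sum_{n>=0} a_n x^n with a_0 = 1.
Substitute y = x^r sum a_n x^n and match x^{r+n}. The recurrence is
  D(n) a_n + 4 a_{n-1} = 0,  where D(n) = (r+n)(r+n-1) + (-1/2)(r+n) + (1/2).
  a_n = -4 / D(n) * a_{n-1}.
Since the indicial polynomial factors as (r - r_1)(r - r_2), D(n) = (r_1 + n - r_1)(r_1 + n - r_2) = n(n + 1/2).
Evaluating step by step (a_0 = 1):
  n = 1: D(1) = 1(1 + 1/2) = 3/2; numerator = -4(1) = -4; a_1 = (-4)/(3/2) = -8/3
  n = 2: D(2) = 2(2 + 1/2) = 5; numerator = -4(-8/3) = 32/3; a_2 = (32/3)/(5) = 32/15
  n = 3: D(3) = 3(3 + 1/2) = 21/2; numerator = -4(32/15) = -128/15; a_3 = (-128/15)/(21/2) = -256/315

r = 1; a_0 = 1; a_1 = -8/3; a_2 = 32/15; a_3 = -256/315


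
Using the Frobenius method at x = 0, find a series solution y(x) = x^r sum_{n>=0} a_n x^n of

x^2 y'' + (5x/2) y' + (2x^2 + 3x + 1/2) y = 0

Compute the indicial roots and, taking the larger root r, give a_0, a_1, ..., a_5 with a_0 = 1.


Write in Frobenius form y'' + (p(x)/x) y' + (q(x)/x^2) y = 0:
  p(x) = 5/2,  q(x) = 2x^2 + 3x + 1/2.
Indicial equation: r(r-1) + (5/2) r + (1/2) = 0 -> roots r_1 = -1/2, r_2 = -1.
Take r = r_1 = -1/2. Let y(x) = x^r sum_{n>=0} a_n x^n with a_0 = 1.
Substitute y = x^r sum a_n x^n and match x^{r+n}. The recurrence is
  D(n) a_n + 3 a_{n-1} + 2 a_{n-2} = 0,  where D(n) = (r+n)(r+n-1) + (5/2)(r+n) + (1/2).
  a_n = [-3 a_{n-1} - 2 a_{n-2}] / D(n).
Since the indicial polynomial factors as (r - r_1)(r - r_2), D(n) = (r_1 + n - r_1)(r_1 + n - r_2) = n(n + 1/2).
Evaluating step by step (a_0 = 1):
  n = 1: D(1) = 1(1 + 1/2) = 3/2; numerator = -3(1) = -3; a_1 = (-3)/(3/2) = -2
  n = 2: D(2) = 2(2 + 1/2) = 5; numerator = -3(-2) - 2(1) = 4; a_2 = (4)/(5) = 4/5
  n = 3: D(3) = 3(3 + 1/2) = 21/2; numerator = -3(4/5) - 2(-2) = 8/5; a_3 = (8/5)/(21/2) = 16/105
  n = 4: D(4) = 4(4 + 1/2) = 18; numerator = -3(16/105) - 2(4/5) = -72/35; a_4 = (-72/35)/(18) = -4/35
  n = 5: D(5) = 5(5 + 1/2) = 55/2; numerator = -3(-4/35) - 2(16/105) = 4/105; a_5 = (4/105)/(55/2) = 8/5775

r = -1/2; a_0 = 1; a_1 = -2; a_2 = 4/5; a_3 = 16/105; a_4 = -4/35; a_5 = 8/5775


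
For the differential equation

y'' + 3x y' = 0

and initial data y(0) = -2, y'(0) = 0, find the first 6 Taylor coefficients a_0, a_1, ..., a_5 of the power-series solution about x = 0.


Ansatz: y(x) = sum_{n>=0} a_n x^n, so y'(x) = sum_{n>=1} n a_n x^(n-1) and y''(x) = sum_{n>=2} n(n-1) a_n x^(n-2).
Substitute into P(x) y'' + Q(x) y' + R(x) y = 0 with P(x) = 1, Q(x) = 3x, R(x) = 0, and match powers of x.
Initial conditions: a_0 = -2, a_1 = 0.
Setting the coefficient of each power of x to zero and solving order by order (substituting the coefficients already found):
  x^0: 2 a_2 = 0  ->  a_2 = 0
  x^1: 6 a_3 + 3 a_1 = 0  ->  6 a_3 = -3 a_1 = 0  ->  a_3 = 0
  x^2: 12 a_4 + 6 a_2 = 0  ->  12 a_4 = -6 a_2 = 0  ->  a_4 = 0
  x^3: 20 a_5 + 9 a_3 = 0  ->  20 a_5 = -9 a_3 = 0  ->  a_5 = 0
Truncated series: y(x) = -2 + O(x^6).

a_0 = -2; a_1 = 0; a_2 = 0; a_3 = 0; a_4 = 0; a_5 = 0


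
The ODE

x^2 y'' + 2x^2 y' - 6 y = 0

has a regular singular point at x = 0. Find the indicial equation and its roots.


Divide by x^2 to reach normal form y'' + P_1(x) y' + P_2(x) y = 0 with P_1(x) = 2 and P_2(x) = -6/x^2.
x = 0 is a singular point because the y-coefficient -6/x^2 has a pole at x = 0.
It is a regular singular point because x P_1(x) = p(x) = 2x and x^2 P_2(x) = q(x) = -6 are polynomials, hence analytic at x = 0.
p(0) = 0,  q(0) = -6.
Indicial equation: r(r-1) + p(0) r + q(0) = 0, i.e. r^2 + (p(0) - 1) r + q(0) = 0, i.e. r^2 - 1 r - 6 = 0.
Discriminant: (-1)^2 - 4(-6) = 25, so r = (1 ± 5)/2.
Solving: r_1 = 3, r_2 = -2.

indicial: r^2 - 1 r - 6 = 0; roots r_1 = 3, r_2 = -2


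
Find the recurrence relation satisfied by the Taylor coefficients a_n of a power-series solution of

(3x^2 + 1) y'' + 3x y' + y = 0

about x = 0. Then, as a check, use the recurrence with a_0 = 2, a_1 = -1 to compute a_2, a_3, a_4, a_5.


Substitute y = sum_n a_n x^n.
(1 + 3 x^2) y'' contributes (n+2)(n+1) a_{n+2} + 3 n(n-1) a_n at x^n.
3 x y'(x) contributes 3 n a_n at x^n.
y(x) contributes 1 a_n at x^n.
Matching x^n: (n+2)(n+1) a_{n+2} + (3 n(n-1) + 3 n + 1) a_n = 0.
Thus a_{n+2} = (-3 n(n-1) - 3 n - 1) / ((n+1)(n+2)) * a_n.

Check with a_0 = 2, a_1 = -1 (apply the recurrence for n = 0, 1, 2, 3): a_0 = 2, a_1 = -1, a_2 = -1, a_3 = 2/3, a_4 = 13/12, a_5 = -14/15.

a_(n+2) = (-3 n(n-1) - 3 n - 1) / ((n+1)(n+2)) * a_n; check: a_0 = 2, a_1 = -1, a_2 = -1, a_3 = 2/3, a_4 = 13/12, a_5 = -14/15


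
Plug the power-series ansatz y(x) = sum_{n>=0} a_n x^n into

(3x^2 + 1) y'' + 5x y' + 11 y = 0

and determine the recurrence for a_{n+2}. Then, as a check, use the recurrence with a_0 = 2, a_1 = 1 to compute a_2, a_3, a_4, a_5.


Substitute y = sum_n a_n x^n.
(1 + 3 x^2) y'' contributes (n+2)(n+1) a_{n+2} + 3 n(n-1) a_n at x^n.
5 x y'(x) contributes 5 n a_n at x^n.
11 y(x) contributes 11 a_n at x^n.
Matching x^n: (n+2)(n+1) a_{n+2} + (3 n(n-1) + 5 n + 11) a_n = 0.
Thus a_{n+2} = (-3 n(n-1) - 5 n - 11) / ((n+1)(n+2)) * a_n.

Check with a_0 = 2, a_1 = 1 (apply the recurrence for n = 0, 1, 2, 3): a_0 = 2, a_1 = 1, a_2 = -11, a_3 = -8/3, a_4 = 99/4, a_5 = 88/15.

a_(n+2) = (-3 n(n-1) - 5 n - 11) / ((n+1)(n+2)) * a_n; check: a_0 = 2, a_1 = 1, a_2 = -11, a_3 = -8/3, a_4 = 99/4, a_5 = 88/15


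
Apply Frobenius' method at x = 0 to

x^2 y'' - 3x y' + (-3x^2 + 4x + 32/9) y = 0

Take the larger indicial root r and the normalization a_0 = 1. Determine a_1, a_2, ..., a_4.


Write in Frobenius form y'' + (p(x)/x) y' + (q(x)/x^2) y = 0:
  p(x) = -3,  q(x) = -3x^2 + 4x + 32/9.
Indicial equation: r(r-1) + (-3) r + (32/9) = 0 -> roots r_1 = 8/3, r_2 = 4/3.
Take r = r_1 = 8/3. Let y(x) = x^r sum_{n>=0} a_n x^n with a_0 = 1.
Substitute y = x^r sum a_n x^n and match x^{r+n}. The recurrence is
  D(n) a_n + 4 a_{n-1} - 3 a_{n-2} = 0,  where D(n) = (r+n)(r+n-1) + (-3)(r+n) + (32/9).
  a_n = [-4 a_{n-1} + 3 a_{n-2}] / D(n).
Since the indicial polynomial factors as (r - r_1)(r - r_2), D(n) = (r_1 + n - r_1)(r_1 + n - r_2) = n(n + 4/3).
Evaluating step by step (a_0 = 1):
  n = 1: D(1) = 1(1 + 4/3) = 7/3; numerator = -4(1) = -4; a_1 = (-4)/(7/3) = -12/7
  n = 2: D(2) = 2(2 + 4/3) = 20/3; numerator = -4(-12/7) + 3(1) = 69/7; a_2 = (69/7)/(20/3) = 207/140
  n = 3: D(3) = 3(3 + 4/3) = 13; numerator = -4(207/140) + 3(-12/7) = -387/35; a_3 = (-387/35)/(13) = -387/455
  n = 4: D(4) = 4(4 + 4/3) = 64/3; numerator = -4(-387/455) + 3(207/140) = 2853/364; a_4 = (2853/364)/(64/3) = 8559/23296

r = 8/3; a_0 = 1; a_1 = -12/7; a_2 = 207/140; a_3 = -387/455; a_4 = 8559/23296


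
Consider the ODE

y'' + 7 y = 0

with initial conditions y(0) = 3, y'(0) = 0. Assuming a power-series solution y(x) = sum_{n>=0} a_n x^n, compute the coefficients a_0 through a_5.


Ansatz: y(x) = sum_{n>=0} a_n x^n, so y'(x) = sum_{n>=1} n a_n x^(n-1) and y''(x) = sum_{n>=2} n(n-1) a_n x^(n-2).
Substitute into P(x) y'' + Q(x) y' + R(x) y = 0 with P(x) = 1, Q(x) = 0, R(x) = 7, and match powers of x.
Initial conditions: a_0 = 3, a_1 = 0.
Setting the coefficient of each power of x to zero and solving order by order (substituting the coefficients already found):
  x^0: 2 a_2 + 7 a_0 = 0  ->  2 a_2 = -7 a_0 = -21  ->  a_2 = -21/2
  x^1: 6 a_3 + 7 a_1 = 0  ->  6 a_3 = -7 a_1 = 0  ->  a_3 = 0
  x^2: 12 a_4 + 7 a_2 = 0  ->  12 a_4 = -7 a_2 = 147/2  ->  a_4 = 49/8
  x^3: 20 a_5 + 7 a_3 = 0  ->  20 a_5 = -7 a_3 = 0  ->  a_5 = 0
Truncated series: y(x) = 3 - (21/2) x^2 + (49/8) x^4 + O(x^6).

a_0 = 3; a_1 = 0; a_2 = -21/2; a_3 = 0; a_4 = 49/8; a_5 = 0


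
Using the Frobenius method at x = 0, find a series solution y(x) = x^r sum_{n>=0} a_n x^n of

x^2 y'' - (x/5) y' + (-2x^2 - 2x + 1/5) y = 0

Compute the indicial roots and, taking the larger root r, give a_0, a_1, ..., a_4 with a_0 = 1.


Write in Frobenius form y'' + (p(x)/x) y' + (q(x)/x^2) y = 0:
  p(x) = -1/5,  q(x) = -2x^2 - 2x + 1/5.
Indicial equation: r(r-1) + (-1/5) r + (1/5) = 0 -> roots r_1 = 1, r_2 = 1/5.
Take r = r_1 = 1. Let y(x) = x^r sum_{n>=0} a_n x^n with a_0 = 1.
Substitute y = x^r sum a_n x^n and match x^{r+n}. The recurrence is
  D(n) a_n - 2 a_{n-1} - 2 a_{n-2} = 0,  where D(n) = (r+n)(r+n-1) + (-1/5)(r+n) + (1/5).
  a_n = [2 a_{n-1} + 2 a_{n-2}] / D(n).
Since the indicial polynomial factors as (r - r_1)(r - r_2), D(n) = (r_1 + n - r_1)(r_1 + n - r_2) = n(n + 4/5).
Evaluating step by step (a_0 = 1):
  n = 1: D(1) = 1(1 + 4/5) = 9/5; numerator = 2(1) = 2; a_1 = (2)/(9/5) = 10/9
  n = 2: D(2) = 2(2 + 4/5) = 28/5; numerator = 2(10/9) + 2(1) = 38/9; a_2 = (38/9)/(28/5) = 95/126
  n = 3: D(3) = 3(3 + 4/5) = 57/5; numerator = 2(95/126) + 2(10/9) = 235/63; a_3 = (235/63)/(57/5) = 1175/3591
  n = 4: D(4) = 4(4 + 4/5) = 96/5; numerator = 2(1175/3591) + 2(95/126) = 7765/3591; a_4 = (7765/3591)/(96/5) = 38825/344736

r = 1; a_0 = 1; a_1 = 10/9; a_2 = 95/126; a_3 = 1175/3591; a_4 = 38825/344736


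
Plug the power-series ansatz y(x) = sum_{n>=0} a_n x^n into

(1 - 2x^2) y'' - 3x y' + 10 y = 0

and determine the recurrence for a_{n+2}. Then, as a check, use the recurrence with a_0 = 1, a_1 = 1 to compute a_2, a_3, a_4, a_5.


Substitute y = sum_n a_n x^n.
(1 - 2 x^2) y'' contributes (n+2)(n+1) a_{n+2} - 2 n(n-1) a_n at x^n.
-3 x y'(x) contributes -3 n a_n at x^n.
10 y(x) contributes 10 a_n at x^n.
Matching x^n: (n+2)(n+1) a_{n+2} + (-2 n(n-1) - 3 n + 10) a_n = 0.
Thus a_{n+2} = (2 n(n-1) + 3 n - 10) / ((n+1)(n+2)) * a_n.

Check with a_0 = 1, a_1 = 1 (apply the recurrence for n = 0, 1, 2, 3): a_0 = 1, a_1 = 1, a_2 = -5, a_3 = -7/6, a_4 = 0, a_5 = -77/120.

a_(n+2) = (2 n(n-1) + 3 n - 10) / ((n+1)(n+2)) * a_n; check: a_0 = 1, a_1 = 1, a_2 = -5, a_3 = -7/6, a_4 = 0, a_5 = -77/120


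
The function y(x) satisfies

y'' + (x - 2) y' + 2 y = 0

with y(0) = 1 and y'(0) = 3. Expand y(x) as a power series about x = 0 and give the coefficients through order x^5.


Ansatz: y(x) = sum_{n>=0} a_n x^n, so y'(x) = sum_{n>=1} n a_n x^(n-1) and y''(x) = sum_{n>=2} n(n-1) a_n x^(n-2).
Substitute into P(x) y'' + Q(x) y' + R(x) y = 0 with P(x) = 1, Q(x) = x - 2, R(x) = 2, and match powers of x.
Initial conditions: a_0 = 1, a_1 = 3.
Setting the coefficient of each power of x to zero and solving order by order (substituting the coefficients already found):
  x^0: 2 a_2 - 2 a_1 + 2 a_0 = 0  ->  2 a_2 = 2 a_1 - 2 a_0 = 4  ->  a_2 = 2
  x^1: 6 a_3 - 4 a_2 + 3 a_1 = 0  ->  6 a_3 = 4 a_2 - 3 a_1 = -1  ->  a_3 = -1/6
  x^2: 12 a_4 - 6 a_3 + 4 a_2 = 0  ->  12 a_4 = 6 a_3 - 4 a_2 = -9  ->  a_4 = -3/4
  x^3: 20 a_5 - 8 a_4 + 5 a_3 = 0  ->  20 a_5 = 8 a_4 - 5 a_3 = -31/6  ->  a_5 = -31/120
Truncated series: y(x) = 1 + 3 x + 2 x^2 - (1/6) x^3 - (3/4) x^4 - (31/120) x^5 + O(x^6).

a_0 = 1; a_1 = 3; a_2 = 2; a_3 = -1/6; a_4 = -3/4; a_5 = -31/120


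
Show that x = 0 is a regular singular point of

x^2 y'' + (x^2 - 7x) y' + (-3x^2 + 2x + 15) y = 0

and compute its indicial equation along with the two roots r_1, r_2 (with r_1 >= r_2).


Divide by x^2 to reach normal form y'' + P_1(x) y' + P_2(x) y = 0 with P_1(x) = 1 - 7/x and P_2(x) = -3 + 2/x + 15/x^2.
x = 0 is a singular point because the y'-coefficient 1 - 7/x has a pole at x = 0 and the y-coefficient -3 + 2/x + 15/x^2 has a pole at x = 0.
It is a regular singular point because x P_1(x) = p(x) = x - 7 and x^2 P_2(x) = q(x) = -3x^2 + 2x + 15 are polynomials, hence analytic at x = 0.
p(0) = -7,  q(0) = 15.
Indicial equation: r(r-1) + p(0) r + q(0) = 0, i.e. r^2 + (p(0) - 1) r + q(0) = 0, i.e. r^2 - 8 r + 15 = 0.
Discriminant: (-8)^2 - 4(15) = 4, so r = (8 ± 2)/2.
Solving: r_1 = 5, r_2 = 3.

indicial: r^2 - 8 r + 15 = 0; roots r_1 = 5, r_2 = 3


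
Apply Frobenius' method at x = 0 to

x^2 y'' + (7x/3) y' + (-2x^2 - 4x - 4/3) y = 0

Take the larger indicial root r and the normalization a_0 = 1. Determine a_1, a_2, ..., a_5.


Write in Frobenius form y'' + (p(x)/x) y' + (q(x)/x^2) y = 0:
  p(x) = 7/3,  q(x) = -2x^2 - 4x - 4/3.
Indicial equation: r(r-1) + (7/3) r + (-4/3) = 0 -> roots r_1 = 2/3, r_2 = -2.
Take r = r_1 = 2/3. Let y(x) = x^r sum_{n>=0} a_n x^n with a_0 = 1.
Substitute y = x^r sum a_n x^n and match x^{r+n}. The recurrence is
  D(n) a_n - 4 a_{n-1} - 2 a_{n-2} = 0,  where D(n) = (r+n)(r+n-1) + (7/3)(r+n) + (-4/3).
  a_n = [4 a_{n-1} + 2 a_{n-2}] / D(n).
Since the indicial polynomial factors as (r - r_1)(r - r_2), D(n) = (r_1 + n - r_1)(r_1 + n - r_2) = n(n + 8/3).
Evaluating step by step (a_0 = 1):
  n = 1: D(1) = 1(1 + 8/3) = 11/3; numerator = 4(1) = 4; a_1 = (4)/(11/3) = 12/11
  n = 2: D(2) = 2(2 + 8/3) = 28/3; numerator = 4(12/11) + 2(1) = 70/11; a_2 = (70/11)/(28/3) = 15/22
  n = 3: D(3) = 3(3 + 8/3) = 17; numerator = 4(15/22) + 2(12/11) = 54/11; a_3 = (54/11)/(17) = 54/187
  n = 4: D(4) = 4(4 + 8/3) = 80/3; numerator = 4(54/187) + 2(15/22) = 471/187; a_4 = (471/187)/(80/3) = 1413/14960
  n = 5: D(5) = 5(5 + 8/3) = 115/3; numerator = 4(1413/14960) + 2(54/187) = 3573/3740; a_5 = (3573/3740)/(115/3) = 10719/430100

r = 2/3; a_0 = 1; a_1 = 12/11; a_2 = 15/22; a_3 = 54/187; a_4 = 1413/14960; a_5 = 10719/430100


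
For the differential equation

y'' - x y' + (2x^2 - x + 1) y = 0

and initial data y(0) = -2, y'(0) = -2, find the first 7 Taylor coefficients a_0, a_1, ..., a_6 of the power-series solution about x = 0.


Ansatz: y(x) = sum_{n>=0} a_n x^n, so y'(x) = sum_{n>=1} n a_n x^(n-1) and y''(x) = sum_{n>=2} n(n-1) a_n x^(n-2).
Substitute into P(x) y'' + Q(x) y' + R(x) y = 0 with P(x) = 1, Q(x) = -x, R(x) = 2x^2 - x + 1, and match powers of x.
Initial conditions: a_0 = -2, a_1 = -2.
Setting the coefficient of each power of x to zero and solving order by order (substituting the coefficients already found):
  x^0: 2 a_2 + a_0 = 0  ->  2 a_2 = -a_0 = 2  ->  a_2 = 1
  x^1: 6 a_3 - a_0 = 0  ->  6 a_3 = a_0 = -2  ->  a_3 = -1/3
  x^2: 12 a_4 - a_2 - a_1 + 2 a_0 = 0  ->  12 a_4 = a_2 + a_1 - 2 a_0 = 3  ->  a_4 = 1/4
  x^3: 20 a_5 - 2 a_3 - a_2 + 2 a_1 = 0  ->  20 a_5 = 2 a_3 + a_2 - 2 a_1 = 13/3  ->  a_5 = 13/60
  x^4: 30 a_6 - 3 a_4 - a_3 + 2 a_2 = 0  ->  30 a_6 = 3 a_4 + a_3 - 2 a_2 = -19/12  ->  a_6 = -19/360
Truncated series: y(x) = -2 - 2 x + x^2 - (1/3) x^3 + (1/4) x^4 + (13/60) x^5 - (19/360) x^6 + O(x^7).

a_0 = -2; a_1 = -2; a_2 = 1; a_3 = -1/3; a_4 = 1/4; a_5 = 13/60; a_6 = -19/360


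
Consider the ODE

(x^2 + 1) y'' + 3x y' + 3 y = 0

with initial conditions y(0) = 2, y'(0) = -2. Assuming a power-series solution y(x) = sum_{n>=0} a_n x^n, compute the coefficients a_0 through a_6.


Ansatz: y(x) = sum_{n>=0} a_n x^n, so y'(x) = sum_{n>=1} n a_n x^(n-1) and y''(x) = sum_{n>=2} n(n-1) a_n x^(n-2).
Substitute into P(x) y'' + Q(x) y' + R(x) y = 0 with P(x) = x^2 + 1, Q(x) = 3x, R(x) = 3, and match powers of x.
Initial conditions: a_0 = 2, a_1 = -2.
Setting the coefficient of each power of x to zero and solving order by order (substituting the coefficients already found):
  x^0: 2 a_2 + 3 a_0 = 0  ->  2 a_2 = -3 a_0 = -6  ->  a_2 = -3
  x^1: 6 a_3 + 6 a_1 = 0  ->  6 a_3 = -6 a_1 = 12  ->  a_3 = 2
  x^2: 12 a_4 + 11 a_2 = 0  ->  12 a_4 = -11 a_2 = 33  ->  a_4 = 11/4
  x^3: 20 a_5 + 18 a_3 = 0  ->  20 a_5 = -18 a_3 = -36  ->  a_5 = -9/5
  x^4: 30 a_6 + 27 a_4 = 0  ->  30 a_6 = -27 a_4 = -297/4  ->  a_6 = -99/40
Truncated series: y(x) = 2 - 2 x - 3 x^2 + 2 x^3 + (11/4) x^4 - (9/5) x^5 - (99/40) x^6 + O(x^7).

a_0 = 2; a_1 = -2; a_2 = -3; a_3 = 2; a_4 = 11/4; a_5 = -9/5; a_6 = -99/40


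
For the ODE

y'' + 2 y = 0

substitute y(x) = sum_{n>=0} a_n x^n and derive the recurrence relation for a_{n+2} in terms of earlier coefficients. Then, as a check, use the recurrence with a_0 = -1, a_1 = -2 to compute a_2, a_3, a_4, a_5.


Substitute y = sum_n a_n x^n into y'' + (const) y = 0.
y''(x) = sum_{n>=0} (n+2)(n+1) a_{n+2} x^n.
The ODE becomes sum_n [(n+2)(n+1) a_{n+2} + 2 a_n] x^n = 0.
Setting each coefficient to zero gives the recurrence:
  (n+2)(n+1) a_{n+2} + 2 a_n = 0,
  a_{n+2} = -2 / ((n+1)(n+2)) a_n.

Check with a_0 = -1, a_1 = -2 (apply the recurrence for n = 0, 1, 2, 3): a_0 = -1, a_1 = -2, a_2 = 1, a_3 = 2/3, a_4 = -1/6, a_5 = -1/15.

a_{n+2} = -2/((n+1)(n+2)) * a_n; check: a_0 = -1, a_1 = -2, a_2 = 1, a_3 = 2/3, a_4 = -1/6, a_5 = -1/15


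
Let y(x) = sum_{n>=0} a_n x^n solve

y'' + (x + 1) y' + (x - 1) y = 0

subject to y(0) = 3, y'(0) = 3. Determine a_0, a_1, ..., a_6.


Ansatz: y(x) = sum_{n>=0} a_n x^n, so y'(x) = sum_{n>=1} n a_n x^(n-1) and y''(x) = sum_{n>=2} n(n-1) a_n x^(n-2).
Substitute into P(x) y'' + Q(x) y' + R(x) y = 0 with P(x) = 1, Q(x) = x + 1, R(x) = x - 1, and match powers of x.
Initial conditions: a_0 = 3, a_1 = 3.
Setting the coefficient of each power of x to zero and solving order by order (substituting the coefficients already found):
  x^0: 2 a_2 + a_1 - a_0 = 0  ->  2 a_2 = -a_1 + a_0 = 0  ->  a_2 = 0
  x^1: 6 a_3 + 2 a_2 + a_0 = 0  ->  6 a_3 = -2 a_2 - a_0 = -3  ->  a_3 = -1/2
  x^2: 12 a_4 + 3 a_3 + a_2 + a_1 = 0  ->  12 a_4 = -3 a_3 - a_2 - a_1 = -3/2  ->  a_4 = -1/8
  x^3: 20 a_5 + 4 a_4 + 2 a_3 + a_2 = 0  ->  20 a_5 = -4 a_4 - 2 a_3 - a_2 = 3/2  ->  a_5 = 3/40
  x^4: 30 a_6 + 5 a_5 + 3 a_4 + a_3 = 0  ->  30 a_6 = -5 a_5 - 3 a_4 - a_3 = 1/2  ->  a_6 = 1/60
Truncated series: y(x) = 3 + 3 x - (1/2) x^3 - (1/8) x^4 + (3/40) x^5 + (1/60) x^6 + O(x^7).

a_0 = 3; a_1 = 3; a_2 = 0; a_3 = -1/2; a_4 = -1/8; a_5 = 3/40; a_6 = 1/60


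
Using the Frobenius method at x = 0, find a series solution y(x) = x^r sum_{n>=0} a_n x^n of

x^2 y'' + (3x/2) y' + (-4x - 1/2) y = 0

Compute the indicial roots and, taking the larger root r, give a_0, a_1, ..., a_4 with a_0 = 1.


Write in Frobenius form y'' + (p(x)/x) y' + (q(x)/x^2) y = 0:
  p(x) = 3/2,  q(x) = -4x - 1/2.
Indicial equation: r(r-1) + (3/2) r + (-1/2) = 0 -> roots r_1 = 1/2, r_2 = -1.
Take r = r_1 = 1/2. Let y(x) = x^r sum_{n>=0} a_n x^n with a_0 = 1.
Substitute y = x^r sum a_n x^n and match x^{r+n}. The recurrence is
  D(n) a_n - 4 a_{n-1} = 0,  where D(n) = (r+n)(r+n-1) + (3/2)(r+n) + (-1/2).
  a_n = 4 / D(n) * a_{n-1}.
Since the indicial polynomial factors as (r - r_1)(r - r_2), D(n) = (r_1 + n - r_1)(r_1 + n - r_2) = n(n + 3/2).
Evaluating step by step (a_0 = 1):
  n = 1: D(1) = 1(1 + 3/2) = 5/2; numerator = 4(1) = 4; a_1 = (4)/(5/2) = 8/5
  n = 2: D(2) = 2(2 + 3/2) = 7; numerator = 4(8/5) = 32/5; a_2 = (32/5)/(7) = 32/35
  n = 3: D(3) = 3(3 + 3/2) = 27/2; numerator = 4(32/35) = 128/35; a_3 = (128/35)/(27/2) = 256/945
  n = 4: D(4) = 4(4 + 3/2) = 22; numerator = 4(256/945) = 1024/945; a_4 = (1024/945)/(22) = 512/10395

r = 1/2; a_0 = 1; a_1 = 8/5; a_2 = 32/35; a_3 = 256/945; a_4 = 512/10395


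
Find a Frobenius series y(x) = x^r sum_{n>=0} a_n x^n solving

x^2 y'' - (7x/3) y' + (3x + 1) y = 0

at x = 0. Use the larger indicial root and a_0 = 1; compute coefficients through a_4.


Write in Frobenius form y'' + (p(x)/x) y' + (q(x)/x^2) y = 0:
  p(x) = -7/3,  q(x) = 3x + 1.
Indicial equation: r(r-1) + (-7/3) r + (1) = 0 -> roots r_1 = 3, r_2 = 1/3.
Take r = r_1 = 3. Let y(x) = x^r sum_{n>=0} a_n x^n with a_0 = 1.
Substitute y = x^r sum a_n x^n and match x^{r+n}. The recurrence is
  D(n) a_n + 3 a_{n-1} = 0,  where D(n) = (r+n)(r+n-1) + (-7/3)(r+n) + (1).
  a_n = -3 / D(n) * a_{n-1}.
Since the indicial polynomial factors as (r - r_1)(r - r_2), D(n) = (r_1 + n - r_1)(r_1 + n - r_2) = n(n + 8/3).
Evaluating step by step (a_0 = 1):
  n = 1: D(1) = 1(1 + 8/3) = 11/3; numerator = -3(1) = -3; a_1 = (-3)/(11/3) = -9/11
  n = 2: D(2) = 2(2 + 8/3) = 28/3; numerator = -3(-9/11) = 27/11; a_2 = (27/11)/(28/3) = 81/308
  n = 3: D(3) = 3(3 + 8/3) = 17; numerator = -3(81/308) = -243/308; a_3 = (-243/308)/(17) = -243/5236
  n = 4: D(4) = 4(4 + 8/3) = 80/3; numerator = -3(-243/5236) = 729/5236; a_4 = (729/5236)/(80/3) = 2187/418880

r = 3; a_0 = 1; a_1 = -9/11; a_2 = 81/308; a_3 = -243/5236; a_4 = 2187/418880


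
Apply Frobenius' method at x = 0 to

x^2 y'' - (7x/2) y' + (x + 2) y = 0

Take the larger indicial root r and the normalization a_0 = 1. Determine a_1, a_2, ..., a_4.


Write in Frobenius form y'' + (p(x)/x) y' + (q(x)/x^2) y = 0:
  p(x) = -7/2,  q(x) = x + 2.
Indicial equation: r(r-1) + (-7/2) r + (2) = 0 -> roots r_1 = 4, r_2 = 1/2.
Take r = r_1 = 4. Let y(x) = x^r sum_{n>=0} a_n x^n with a_0 = 1.
Substitute y = x^r sum a_n x^n and match x^{r+n}. The recurrence is
  D(n) a_n + 1 a_{n-1} = 0,  where D(n) = (r+n)(r+n-1) + (-7/2)(r+n) + (2).
  a_n = -1 / D(n) * a_{n-1}.
Since the indicial polynomial factors as (r - r_1)(r - r_2), D(n) = (r_1 + n - r_1)(r_1 + n - r_2) = n(n + 7/2).
Evaluating step by step (a_0 = 1):
  n = 1: D(1) = 1(1 + 7/2) = 9/2; numerator = -1(1) = -1; a_1 = (-1)/(9/2) = -2/9
  n = 2: D(2) = 2(2 + 7/2) = 11; numerator = -1(-2/9) = 2/9; a_2 = (2/9)/(11) = 2/99
  n = 3: D(3) = 3(3 + 7/2) = 39/2; numerator = -1(2/99) = -2/99; a_3 = (-2/99)/(39/2) = -4/3861
  n = 4: D(4) = 4(4 + 7/2) = 30; numerator = -1(-4/3861) = 4/3861; a_4 = (4/3861)/(30) = 2/57915

r = 4; a_0 = 1; a_1 = -2/9; a_2 = 2/99; a_3 = -4/3861; a_4 = 2/57915


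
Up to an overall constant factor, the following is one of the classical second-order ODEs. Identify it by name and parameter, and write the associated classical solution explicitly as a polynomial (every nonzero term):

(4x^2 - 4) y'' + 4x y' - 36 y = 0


All three coefficients share the factor -4; dividing through by -4 gives  (1 - x^2) y'' - x y' + 9 y = 0.
This matches the Chebyshev equation (1 - x^2) y'' - x y' + n^2 y = 0 (note the -x y' term, not -2x y') with n^2 = 9, so n = 3; the polynomial solution is T_3(x).
With y = sum_k a_k x^k, matching x^k gives (k+2)(k+1) a_{k+2} = (k^2 - n^2) a_k = (k - 3)(k + 3) a_k. The right side vanishes at k = 3, so the series with the parity of 3 terminates at degree 3.
Standard normalization: leading coefficient of T_n is 2^(n-1), so a_3 = 2^2 = 4. Work downward with a_k = (k+1)(k+2) a_{k+2} / ((k - 3)(k + 3)):
  a_1 = (2)(3)(4) / ((1 - 3)(1 + 3)) = 24/(-8) = -3
Hence T_3(x) = 4 x^3 - 3 x.

T_3(x); series = 4 x^3 - 3 x


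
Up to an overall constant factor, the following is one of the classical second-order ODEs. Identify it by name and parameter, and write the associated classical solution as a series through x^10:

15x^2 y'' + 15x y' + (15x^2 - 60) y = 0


All three coefficients share the factor 15; dividing through by 15 gives  x^2 y'' + x y' + (x^2 - 4) y = 0.
This matches the Bessel equation x^2 y'' + x y' + (x^2 - nu^2) y = 0 with nu^2 = 4, so nu = 2; the solution bounded at x = 0 is J_2(x).
Frobenius at x = 0: indicial roots ±nu; for r = nu the recurrence k(k + 2nu) c_k = -c_{k-2} gives the standard series J_nu(x) = sum_{k>=0} (-1)^k / (k! (k+nu)!) (x/2)^(2k+nu). Evaluate the first 5 terms:
  k = 0: (-1)^0 / (0! * 2! * 2^2) x^2 = 1/(1*2*4) x^2 = (1/8) x^2
  k = 1: (-1)^1 / (1! * 3! * 2^4) x^4 = -1/(1*6*16) x^4 = (-1/96) x^4
  k = 2: (-1)^2 / (2! * 4! * 2^6) x^6 = 1/(2*24*64) x^6 = (1/3072) x^6
  k = 3: (-1)^3 / (3! * 5! * 2^8) x^8 = -1/(6*120*256) x^8 = (-1/184320) x^8
  k = 4: (-1)^4 / (4! * 6! * 2^10) x^10 = 1/(24*720*1024) x^10 = (1/17694720) x^10
Hence J_2(x) = x^10/17694720 - x^8/184320 + x^6/3072 - x^4/96 + x^2/8 + ....

J_2(x); series = x^10/17694720 - x^8/184320 + x^6/3072 - x^4/96 + x^2/8


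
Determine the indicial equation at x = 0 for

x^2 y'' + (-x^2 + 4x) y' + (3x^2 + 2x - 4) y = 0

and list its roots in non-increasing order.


Divide by x^2 to reach normal form y'' + P_1(x) y' + P_2(x) y = 0 with P_1(x) = -1 + 4/x and P_2(x) = 3 + 2/x - 4/x^2.
x = 0 is a singular point because the y'-coefficient -1 + 4/x has a pole at x = 0 and the y-coefficient 3 + 2/x - 4/x^2 has a pole at x = 0.
It is a regular singular point because x P_1(x) = p(x) = 4 - x and x^2 P_2(x) = q(x) = 3x^2 + 2x - 4 are polynomials, hence analytic at x = 0.
p(0) = 4,  q(0) = -4.
Indicial equation: r(r-1) + p(0) r + q(0) = 0, i.e. r^2 + (p(0) - 1) r + q(0) = 0, i.e. r^2 + 3 r - 4 = 0.
Discriminant: (3)^2 - 4(-4) = 25, so r = (-3 ± 5)/2.
Solving: r_1 = 1, r_2 = -4.

indicial: r^2 + 3 r - 4 = 0; roots r_1 = 1, r_2 = -4


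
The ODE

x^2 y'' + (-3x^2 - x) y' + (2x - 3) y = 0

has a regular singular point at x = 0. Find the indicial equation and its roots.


Divide by x^2 to reach normal form y'' + P_1(x) y' + P_2(x) y = 0 with P_1(x) = -3 - 1/x and P_2(x) = 2/x - 3/x^2.
x = 0 is a singular point because the y'-coefficient -3 - 1/x has a pole at x = 0 and the y-coefficient 2/x - 3/x^2 has a pole at x = 0.
It is a regular singular point because x P_1(x) = p(x) = -3x - 1 and x^2 P_2(x) = q(x) = 2x - 3 are polynomials, hence analytic at x = 0.
p(0) = -1,  q(0) = -3.
Indicial equation: r(r-1) + p(0) r + q(0) = 0, i.e. r^2 + (p(0) - 1) r + q(0) = 0, i.e. r^2 - 2 r - 3 = 0.
Discriminant: (-2)^2 - 4(-3) = 16, so r = (2 ± 4)/2.
Solving: r_1 = 3, r_2 = -1.

indicial: r^2 - 2 r - 3 = 0; roots r_1 = 3, r_2 = -1


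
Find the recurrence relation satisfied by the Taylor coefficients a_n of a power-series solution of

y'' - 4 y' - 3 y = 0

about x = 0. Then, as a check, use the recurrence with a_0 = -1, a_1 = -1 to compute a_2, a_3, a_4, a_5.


Substitute y = sum_n a_n x^n.
y''(x) has coefficient (n+2)(n+1) a_{n+2} at x^n;
-4 y'(x) has coefficient -4 (n+1) a_{n+1} at x^n;
-3 y(x) has coefficient -3 a_n at x^n.
Matching x^n: (n+2)(n+1) a_{n+2} - 4 (n+1) a_{n+1} - 3 a_n = 0.
Thus a_{n+2} = [4 (n+1) a_{n+1} + 3 a_n] / ((n+1)(n+2)).

Check with a_0 = -1, a_1 = -1 (apply the recurrence for n = 0, 1, 2, 3): a_0 = -1, a_1 = -1, a_2 = -7/2, a_3 = -31/6, a_4 = -145/24, a_5 = -673/120.

a_(n+2) = [4 (n+1) a_(n+1) + 3 a_n] / ((n+1)(n+2)); check: a_0 = -1, a_1 = -1, a_2 = -7/2, a_3 = -31/6, a_4 = -145/24, a_5 = -673/120


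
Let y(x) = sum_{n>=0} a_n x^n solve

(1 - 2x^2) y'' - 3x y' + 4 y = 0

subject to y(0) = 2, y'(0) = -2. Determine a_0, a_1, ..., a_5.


Ansatz: y(x) = sum_{n>=0} a_n x^n, so y'(x) = sum_{n>=1} n a_n x^(n-1) and y''(x) = sum_{n>=2} n(n-1) a_n x^(n-2).
Substitute into P(x) y'' + Q(x) y' + R(x) y = 0 with P(x) = 1 - 2x^2, Q(x) = -3x, R(x) = 4, and match powers of x.
Initial conditions: a_0 = 2, a_1 = -2.
Setting the coefficient of each power of x to zero and solving order by order (substituting the coefficients already found):
  x^0: 2 a_2 + 4 a_0 = 0  ->  2 a_2 = -4 a_0 = -8  ->  a_2 = -4
  x^1: 6 a_3 + a_1 = 0  ->  6 a_3 = -a_1 = 2  ->  a_3 = 1/3
  x^2: 12 a_4 - 6 a_2 = 0  ->  12 a_4 = 6 a_2 = -24  ->  a_4 = -2
  x^3: 20 a_5 - 17 a_3 = 0  ->  20 a_5 = 17 a_3 = 17/3  ->  a_5 = 17/60
Truncated series: y(x) = 2 - 2 x - 4 x^2 + (1/3) x^3 - 2 x^4 + (17/60) x^5 + O(x^6).

a_0 = 2; a_1 = -2; a_2 = -4; a_3 = 1/3; a_4 = -2; a_5 = 17/60


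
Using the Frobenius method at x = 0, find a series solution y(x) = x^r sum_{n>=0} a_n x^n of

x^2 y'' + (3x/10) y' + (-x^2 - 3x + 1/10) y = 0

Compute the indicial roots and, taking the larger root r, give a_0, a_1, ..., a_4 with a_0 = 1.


Write in Frobenius form y'' + (p(x)/x) y' + (q(x)/x^2) y = 0:
  p(x) = 3/10,  q(x) = -x^2 - 3x + 1/10.
Indicial equation: r(r-1) + (3/10) r + (1/10) = 0 -> roots r_1 = 1/2, r_2 = 1/5.
Take r = r_1 = 1/2. Let y(x) = x^r sum_{n>=0} a_n x^n with a_0 = 1.
Substitute y = x^r sum a_n x^n and match x^{r+n}. The recurrence is
  D(n) a_n - 3 a_{n-1} - 1 a_{n-2} = 0,  where D(n) = (r+n)(r+n-1) + (3/10)(r+n) + (1/10).
  a_n = [3 a_{n-1} + 1 a_{n-2}] / D(n).
Since the indicial polynomial factors as (r - r_1)(r - r_2), D(n) = (r_1 + n - r_1)(r_1 + n - r_2) = n(n + 3/10).
Evaluating step by step (a_0 = 1):
  n = 1: D(1) = 1(1 + 3/10) = 13/10; numerator = 3(1) = 3; a_1 = (3)/(13/10) = 30/13
  n = 2: D(2) = 2(2 + 3/10) = 23/5; numerator = 3(30/13) + 1(1) = 103/13; a_2 = (103/13)/(23/5) = 515/299
  n = 3: D(3) = 3(3 + 3/10) = 99/10; numerator = 3(515/299) + 1(30/13) = 2235/299; a_3 = (2235/299)/(99/10) = 7450/9867
  n = 4: D(4) = 4(4 + 3/10) = 86/5; numerator = 3(7450/9867) + 1(515/299) = 13115/3289; a_4 = (13115/3289)/(86/5) = 1525/6578

r = 1/2; a_0 = 1; a_1 = 30/13; a_2 = 515/299; a_3 = 7450/9867; a_4 = 1525/6578


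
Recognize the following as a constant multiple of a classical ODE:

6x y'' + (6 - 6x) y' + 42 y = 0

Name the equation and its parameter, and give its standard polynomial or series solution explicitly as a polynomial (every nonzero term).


All three coefficients share the factor 6; dividing through by 6 gives  x y'' + (1 - x) y' + 7 y = 0.
This matches the Laguerre equation x y'' + (1 - x) y' + n y = 0 with n = 7; the polynomial solution is L_7(x).
With y = sum_k a_k x^k, matching x^k gives (k+1)k a_{k+1} + (k+1) a_{k+1} - k a_k + n a_k = 0, i.e. (k+1)^2 a_{k+1} = (k - n) a_k = (k - 7) a_k. The right side vanishes at k = 7, so the series terminates at degree 7.
Standard normalization L_n(0) = 1 gives a_0 = 1. Work upward with a_{k+1} = (k - 7) a_k / (k+1)^2:
  a_1 = (0 - 7)(1) / 1^2 = -7/1 = -7
  a_2 = (1 - 7)(-7) / 2^2 = 42/4 = 21/2
  a_3 = (2 - 7)(21/2) / 3^2 = (-105/2)/9 = -35/6
  a_4 = (3 - 7)(-35/6) / 4^2 = (70/3)/16 = 35/24
  a_5 = (4 - 7)(35/24) / 5^2 = (-35/8)/25 = -7/40
  a_6 = (5 - 7)(-7/40) / 6^2 = (7/20)/36 = 7/720
  a_7 = (6 - 7)(7/720) / 7^2 = (-7/720)/49 = -1/5040
Hence L_7(x) = -x^7/5040 + 7 x^6/720 - 7 x^5/40 + 35 x^4/24 - 35 x^3/6 + 21 x^2/2 - 7 x + 1.

L_7(x); series = -x^7/5040 + 7 x^6/720 - 7 x^5/40 + 35 x^4/24 - 35 x^3/6 + 21 x^2/2 - 7 x + 1


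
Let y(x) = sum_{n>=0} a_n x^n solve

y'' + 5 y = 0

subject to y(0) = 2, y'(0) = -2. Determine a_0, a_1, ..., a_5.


Ansatz: y(x) = sum_{n>=0} a_n x^n, so y'(x) = sum_{n>=1} n a_n x^(n-1) and y''(x) = sum_{n>=2} n(n-1) a_n x^(n-2).
Substitute into P(x) y'' + Q(x) y' + R(x) y = 0 with P(x) = 1, Q(x) = 0, R(x) = 5, and match powers of x.
Initial conditions: a_0 = 2, a_1 = -2.
Setting the coefficient of each power of x to zero and solving order by order (substituting the coefficients already found):
  x^0: 2 a_2 + 5 a_0 = 0  ->  2 a_2 = -5 a_0 = -10  ->  a_2 = -5
  x^1: 6 a_3 + 5 a_1 = 0  ->  6 a_3 = -5 a_1 = 10  ->  a_3 = 5/3
  x^2: 12 a_4 + 5 a_2 = 0  ->  12 a_4 = -5 a_2 = 25  ->  a_4 = 25/12
  x^3: 20 a_5 + 5 a_3 = 0  ->  20 a_5 = -5 a_3 = -25/3  ->  a_5 = -5/12
Truncated series: y(x) = 2 - 2 x - 5 x^2 + (5/3) x^3 + (25/12) x^4 - (5/12) x^5 + O(x^6).

a_0 = 2; a_1 = -2; a_2 = -5; a_3 = 5/3; a_4 = 25/12; a_5 = -5/12


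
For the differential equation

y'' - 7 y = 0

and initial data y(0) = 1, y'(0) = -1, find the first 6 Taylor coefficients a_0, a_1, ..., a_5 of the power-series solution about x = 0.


Ansatz: y(x) = sum_{n>=0} a_n x^n, so y'(x) = sum_{n>=1} n a_n x^(n-1) and y''(x) = sum_{n>=2} n(n-1) a_n x^(n-2).
Substitute into P(x) y'' + Q(x) y' + R(x) y = 0 with P(x) = 1, Q(x) = 0, R(x) = -7, and match powers of x.
Initial conditions: a_0 = 1, a_1 = -1.
Setting the coefficient of each power of x to zero and solving order by order (substituting the coefficients already found):
  x^0: 2 a_2 - 7 a_0 = 0  ->  2 a_2 = 7 a_0 = 7  ->  a_2 = 7/2
  x^1: 6 a_3 - 7 a_1 = 0  ->  6 a_3 = 7 a_1 = -7  ->  a_3 = -7/6
  x^2: 12 a_4 - 7 a_2 = 0  ->  12 a_4 = 7 a_2 = 49/2  ->  a_4 = 49/24
  x^3: 20 a_5 - 7 a_3 = 0  ->  20 a_5 = 7 a_3 = -49/6  ->  a_5 = -49/120
Truncated series: y(x) = 1 - x + (7/2) x^2 - (7/6) x^3 + (49/24) x^4 - (49/120) x^5 + O(x^6).

a_0 = 1; a_1 = -1; a_2 = 7/2; a_3 = -7/6; a_4 = 49/24; a_5 = -49/120


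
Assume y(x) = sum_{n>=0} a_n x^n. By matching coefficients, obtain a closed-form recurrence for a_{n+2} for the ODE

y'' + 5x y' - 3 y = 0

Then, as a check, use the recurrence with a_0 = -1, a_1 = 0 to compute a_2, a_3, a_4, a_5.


Substitute y = sum_n a_n x^n.
y''(x) has coefficient (n+2)(n+1) a_{n+2} at x^n;
5 x y'(x) has coefficient 5 n a_n at x^n (shift);
-3 y(x) has coefficient -3 a_n at x^n.
Matching x^n: (n+2)(n+1) a_{n+2} + (5n - 3) a_n = 0.
Thus a_{n+2} = (-5n + 3) / ((n+1)(n+2)) * a_n.

Check with a_0 = -1, a_1 = 0 (apply the recurrence for n = 0, 1, 2, 3): a_0 = -1, a_1 = 0, a_2 = -3/2, a_3 = 0, a_4 = 7/8, a_5 = 0.

a_(n+2) = (-5n + 3) / ((n+1)(n+2)) * a_n; check: a_0 = -1, a_1 = 0, a_2 = -3/2, a_3 = 0, a_4 = 7/8, a_5 = 0


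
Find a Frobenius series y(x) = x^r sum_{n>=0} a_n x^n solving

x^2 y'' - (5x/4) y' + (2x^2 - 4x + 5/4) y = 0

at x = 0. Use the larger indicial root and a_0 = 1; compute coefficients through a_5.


Write in Frobenius form y'' + (p(x)/x) y' + (q(x)/x^2) y = 0:
  p(x) = -5/4,  q(x) = 2x^2 - 4x + 5/4.
Indicial equation: r(r-1) + (-5/4) r + (5/4) = 0 -> roots r_1 = 5/4, r_2 = 1.
Take r = r_1 = 5/4. Let y(x) = x^r sum_{n>=0} a_n x^n with a_0 = 1.
Substitute y = x^r sum a_n x^n and match x^{r+n}. The recurrence is
  D(n) a_n - 4 a_{n-1} + 2 a_{n-2} = 0,  where D(n) = (r+n)(r+n-1) + (-5/4)(r+n) + (5/4).
  a_n = [4 a_{n-1} - 2 a_{n-2}] / D(n).
Since the indicial polynomial factors as (r - r_1)(r - r_2), D(n) = (r_1 + n - r_1)(r_1 + n - r_2) = n(n + 1/4).
Evaluating step by step (a_0 = 1):
  n = 1: D(1) = 1(1 + 1/4) = 5/4; numerator = 4(1) = 4; a_1 = (4)/(5/4) = 16/5
  n = 2: D(2) = 2(2 + 1/4) = 9/2; numerator = 4(16/5) - 2(1) = 54/5; a_2 = (54/5)/(9/2) = 12/5
  n = 3: D(3) = 3(3 + 1/4) = 39/4; numerator = 4(12/5) - 2(16/5) = 16/5; a_3 = (16/5)/(39/4) = 64/195
  n = 4: D(4) = 4(4 + 1/4) = 17; numerator = 4(64/195) - 2(12/5) = -136/39; a_4 = (-136/39)/(17) = -8/39
  n = 5: D(5) = 5(5 + 1/4) = 105/4; numerator = 4(-8/39) - 2(64/195) = -96/65; a_5 = (-96/65)/(105/4) = -128/2275

r = 5/4; a_0 = 1; a_1 = 16/5; a_2 = 12/5; a_3 = 64/195; a_4 = -8/39; a_5 = -128/2275
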